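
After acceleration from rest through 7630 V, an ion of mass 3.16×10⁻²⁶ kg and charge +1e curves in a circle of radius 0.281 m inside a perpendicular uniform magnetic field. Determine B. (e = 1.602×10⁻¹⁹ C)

B ≈ 0.195 T

v = √(2|q|V/m) = √(2·1.602×10⁻¹⁹·7630/3.16×10⁻²⁶) ≈ 2.781×10⁵ m/s.
B = mv/(|q|r) = (3.16×10⁻²⁶)(2.781×10⁵)/((1.602×10⁻¹⁹)(0.281)) ≈ 0.195 T.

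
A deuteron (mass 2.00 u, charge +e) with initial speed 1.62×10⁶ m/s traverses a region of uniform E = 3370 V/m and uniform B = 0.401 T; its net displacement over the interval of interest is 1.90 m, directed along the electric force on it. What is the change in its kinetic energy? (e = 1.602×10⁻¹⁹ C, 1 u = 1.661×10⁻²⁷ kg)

ΔKE ≈ 1.03×10⁻¹⁵ J

The magnetic force is always ⟂ v and does no work; only the electric force changes KE.
ΔKE = F_E · d = |q|E d = (1.602×10⁻¹⁹)(3370)(1.90) ≈ 1.03×10⁻¹⁵ J.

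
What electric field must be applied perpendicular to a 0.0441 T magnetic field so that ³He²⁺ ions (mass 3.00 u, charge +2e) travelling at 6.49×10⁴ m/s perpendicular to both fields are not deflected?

For straight-line motion qE = qvB, so E = vB.
E = 6.49×10⁴ × 0.0441 = 2860 V/m.

E = 2860 V/m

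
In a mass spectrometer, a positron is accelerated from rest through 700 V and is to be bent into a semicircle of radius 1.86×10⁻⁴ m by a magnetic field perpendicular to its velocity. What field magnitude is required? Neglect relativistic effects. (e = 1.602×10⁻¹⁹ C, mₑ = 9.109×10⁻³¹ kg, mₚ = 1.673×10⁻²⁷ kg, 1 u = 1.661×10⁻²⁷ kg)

B ≈ 0.480 T

v = √(2|q|V/m) = √(2·1.602×10⁻¹⁹·700/9.109×10⁻³¹) ≈ 1.569×10⁷ m/s.
B = mv/(|q|r) = (9.109×10⁻³¹)(1.569×10⁷)/((1.602×10⁻¹⁹)(1.86×10⁻⁴)) ≈ 0.480 T.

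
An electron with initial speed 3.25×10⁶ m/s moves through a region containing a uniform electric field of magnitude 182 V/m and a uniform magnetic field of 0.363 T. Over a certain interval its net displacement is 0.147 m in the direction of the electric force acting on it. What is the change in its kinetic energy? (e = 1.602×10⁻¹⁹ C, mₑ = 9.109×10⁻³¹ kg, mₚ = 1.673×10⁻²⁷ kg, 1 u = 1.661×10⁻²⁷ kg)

The magnetic force is always ⟂ v and does no work; only the electric force changes KE.
ΔKE = F_E · d = |q|E d = (1.602×10⁻¹⁹)(182)(0.147) ≈ 4.29×10⁻¹⁸ J.

ΔKE ≈ 4.29×10⁻¹⁸ J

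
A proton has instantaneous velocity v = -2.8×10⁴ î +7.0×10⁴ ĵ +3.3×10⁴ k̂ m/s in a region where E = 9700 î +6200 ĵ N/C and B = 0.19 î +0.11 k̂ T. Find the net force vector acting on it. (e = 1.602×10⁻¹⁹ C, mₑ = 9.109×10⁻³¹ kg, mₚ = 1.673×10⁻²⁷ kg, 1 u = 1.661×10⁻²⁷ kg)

v×B = (7700, 9350, -1.33×10⁴) N/C.
E + v×B = (1.74×10⁴, 1.56×10⁴, -1.33×10⁴) N/C.
F = q(E + v×B) = (1.602×10⁻¹⁹ C)·(1.74×10⁴, 1.56×10⁴, -1.33×10⁴) = (2.79×10⁻¹⁵, 2.49×10⁻¹⁵, -2.13×10⁻¹⁵) N.

F ≈ (2.79×10⁻¹⁵, 2.49×10⁻¹⁵, -2.13×10⁻¹⁵) N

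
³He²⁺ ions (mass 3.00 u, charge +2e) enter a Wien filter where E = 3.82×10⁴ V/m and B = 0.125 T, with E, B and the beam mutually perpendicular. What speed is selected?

For undeflected motion the electric and magnetic forces balance: qE = qvB.
v = E/B = 3.82×10⁴/0.125 = 3.06×10⁵ m/s.

v = 3.06×10⁵ m/s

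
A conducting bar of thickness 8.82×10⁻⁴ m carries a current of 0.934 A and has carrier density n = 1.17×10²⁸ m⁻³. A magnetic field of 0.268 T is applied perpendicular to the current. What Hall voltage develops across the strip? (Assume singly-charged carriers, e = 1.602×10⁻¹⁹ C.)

V_H ≈ 1.51×10⁻⁷ V

V_H = IB/(n e t).
V_H = (0.934)(0.268)/((1.17×10²⁸)(1.602×10⁻¹⁹)(8.82×10⁻⁴)) ≈ 1.51×10⁻⁷ V.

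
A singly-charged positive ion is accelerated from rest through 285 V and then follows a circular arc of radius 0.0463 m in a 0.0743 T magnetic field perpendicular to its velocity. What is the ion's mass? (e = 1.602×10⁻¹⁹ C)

Combine |q|V = ½mv² and r = mv/(|q|B): eliminate v to get m = qB²r²/(2V).
m = (1.602×10⁻¹⁹)(0.0743)²(0.0463)²/(2·285) ≈ 3.33×10⁻²⁷ kg.

m ≈ 3.33×10⁻²⁷ kg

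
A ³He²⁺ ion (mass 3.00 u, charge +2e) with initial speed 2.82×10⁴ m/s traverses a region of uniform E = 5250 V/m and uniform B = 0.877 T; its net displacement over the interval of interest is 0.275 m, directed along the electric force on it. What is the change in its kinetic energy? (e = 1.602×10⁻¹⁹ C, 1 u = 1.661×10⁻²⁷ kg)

ΔKE ≈ 4.63×10⁻¹⁶ J

The magnetic force is always ⟂ v and does no work; only the electric force changes KE.
ΔKE = F_E · d = |q|E d = (3.204×10⁻¹⁹)(5250)(0.275) ≈ 4.63×10⁻¹⁶ J.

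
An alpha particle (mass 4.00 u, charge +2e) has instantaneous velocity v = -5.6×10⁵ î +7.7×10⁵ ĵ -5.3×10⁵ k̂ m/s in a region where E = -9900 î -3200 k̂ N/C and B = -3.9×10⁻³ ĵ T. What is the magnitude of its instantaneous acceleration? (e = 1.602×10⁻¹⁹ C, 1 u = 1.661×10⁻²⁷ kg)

v×B = (-2070, 0, 2180) N/C.
E + v×B = (-1.20×10⁴, 0, -1020) N/C.
F = q(E + v×B) = (3.204×10⁻¹⁹ C)·(-1.20×10⁴, 0, -1020) = (-3.83×10⁻¹⁵, 0, -3.26×10⁻¹⁶) N.
|a| = |F|/m = 3.848×10⁻¹⁵/6.644×10⁻²⁷ ≈ 5.79×10¹¹ m/s².

|a| ≈ 5.79×10¹¹ m/s²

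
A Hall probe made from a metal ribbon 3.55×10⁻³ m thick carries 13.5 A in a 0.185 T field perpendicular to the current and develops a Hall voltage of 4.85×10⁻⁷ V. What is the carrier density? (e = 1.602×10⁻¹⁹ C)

n ≈ 9.05×10²⁷ m⁻³

From V_H = IB/(n e t), n = IB/(V_H e t).
n = (13.5)(0.185)/((4.85×10⁻⁷)(1.602×10⁻¹⁹)(3.55×10⁻³)) ≈ 9.05×10²⁷ m⁻³.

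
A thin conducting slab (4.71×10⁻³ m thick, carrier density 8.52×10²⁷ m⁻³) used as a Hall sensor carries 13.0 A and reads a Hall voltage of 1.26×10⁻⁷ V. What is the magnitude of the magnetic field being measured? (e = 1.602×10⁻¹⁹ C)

B ≈ 0.0623 T

From V_H = IB/(n e t), B = V_H n e t / I.
B = (1.26×10⁻⁷)(8.52×10²⁷)(1.602×10⁻¹⁹)(4.71×10⁻³)/13.0 ≈ 0.0623 T.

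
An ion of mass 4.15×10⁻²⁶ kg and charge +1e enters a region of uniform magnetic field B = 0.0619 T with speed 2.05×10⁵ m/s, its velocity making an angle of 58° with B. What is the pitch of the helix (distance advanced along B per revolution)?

p ≈ 2.86 m

v∥ = v cosθ = 2.05×10⁵·cos58° ≈ 1.086×10⁵ m/s.
T = 2πm/(|q|B) = 2π(4.15×10⁻²⁶)/((1.602×10⁻¹⁹)(0.0619)) ≈ 2.630×10⁻⁵ s.
pitch = v∥ T = (1.086×10⁵)(2.630×10⁻⁵) ≈ 2.86 m.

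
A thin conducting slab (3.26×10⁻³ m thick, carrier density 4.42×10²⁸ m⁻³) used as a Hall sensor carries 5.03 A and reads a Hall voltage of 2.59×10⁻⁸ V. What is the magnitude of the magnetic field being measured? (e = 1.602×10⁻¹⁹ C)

From V_H = IB/(n e t), B = V_H n e t / I.
B = (2.59×10⁻⁸)(4.42×10²⁸)(1.602×10⁻¹⁹)(3.26×10⁻³)/5.03 ≈ 0.119 T.

B ≈ 0.119 T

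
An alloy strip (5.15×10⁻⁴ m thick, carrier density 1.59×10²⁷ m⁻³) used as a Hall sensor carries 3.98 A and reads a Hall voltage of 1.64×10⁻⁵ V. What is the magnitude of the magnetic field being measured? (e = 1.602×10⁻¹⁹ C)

B ≈ 0.541 T

From V_H = IB/(n e t), B = V_H n e t / I.
B = (1.64×10⁻⁵)(1.59×10²⁷)(1.602×10⁻¹⁹)(5.15×10⁻⁴)/3.98 ≈ 0.541 T.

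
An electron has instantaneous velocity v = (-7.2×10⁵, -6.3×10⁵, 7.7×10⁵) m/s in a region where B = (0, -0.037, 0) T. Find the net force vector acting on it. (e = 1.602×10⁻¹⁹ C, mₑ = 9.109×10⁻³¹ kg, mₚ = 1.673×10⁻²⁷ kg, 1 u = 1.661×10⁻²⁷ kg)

v×B = (2.85×10⁴, 0, 2.66×10⁴) N/C.
F = q v×B = (−1.602×10⁻¹⁹ C)·(2.85×10⁴, 0, 2.66×10⁴) = (-4.56×10⁻¹⁵, 0, -4.27×10⁻¹⁵) N.

F ≈ (-4.56×10⁻¹⁵, 0, -4.27×10⁻¹⁵) N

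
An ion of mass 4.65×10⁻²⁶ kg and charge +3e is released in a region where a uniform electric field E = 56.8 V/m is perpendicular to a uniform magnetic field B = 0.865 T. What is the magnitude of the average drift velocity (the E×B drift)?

The steady drift has the magnetic force balancing the electric force, so v_d = E/B.
v_d = 56.8/0.865 = 65.7 m/s.

v_d ≈ 65.7 m/s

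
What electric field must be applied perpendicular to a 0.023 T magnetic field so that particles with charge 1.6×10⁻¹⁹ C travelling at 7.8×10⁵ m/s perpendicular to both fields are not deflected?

E = 1.8×10⁴ V/m

For straight-line motion qE = qvB, so E = vB.
E = 7.8×10⁵ × 0.023 = 1.8×10⁴ V/m.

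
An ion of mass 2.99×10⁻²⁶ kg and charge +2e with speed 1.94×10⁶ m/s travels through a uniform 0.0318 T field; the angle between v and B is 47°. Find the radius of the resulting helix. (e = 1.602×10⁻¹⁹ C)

v⊥ = v sinθ = 1.94×10⁶·sin47° ≈ 1.419×10⁶ m/s.
r = m v⊥/(|q|B) = (2.99×10⁻²⁶)(1.419×10⁶)/((3.204×10⁻¹⁹)(0.0318)) ≈ 4.16 m.

r ≈ 4.16 m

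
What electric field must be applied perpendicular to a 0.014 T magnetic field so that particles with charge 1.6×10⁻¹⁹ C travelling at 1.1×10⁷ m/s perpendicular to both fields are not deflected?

For straight-line motion qE = qvB, so E = vB.
E = 1.1×10⁷ × 0.014 = 1.5×10⁵ V/m.

E = 1.5×10⁵ V/m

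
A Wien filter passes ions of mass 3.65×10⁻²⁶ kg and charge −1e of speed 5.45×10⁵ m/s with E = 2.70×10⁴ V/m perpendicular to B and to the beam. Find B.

B = 0.0495 T

Balance of forces in the selector: qE = qvB ⇒ B = E/v.
B = 2.70×10⁴/5.45×10⁵ = 0.0495 T.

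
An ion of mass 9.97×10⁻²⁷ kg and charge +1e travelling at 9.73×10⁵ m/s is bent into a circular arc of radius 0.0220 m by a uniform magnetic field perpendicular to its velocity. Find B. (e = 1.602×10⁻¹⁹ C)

From |q|vB = mv²/r, B = mv/(|q|r).
B = (9.97×10⁻²⁷)(9.73×10⁵)/((1.602×10⁻¹⁹)(0.0220)) ≈ 2.75 T.

B ≈ 2.75 T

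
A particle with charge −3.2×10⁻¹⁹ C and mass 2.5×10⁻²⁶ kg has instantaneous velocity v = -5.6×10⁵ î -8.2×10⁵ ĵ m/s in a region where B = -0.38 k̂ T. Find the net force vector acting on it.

F ≈ (-9.97×10⁻¹⁴, 6.81×10⁻¹⁴, 0) N

v×B = (3.12×10⁵, -2.13×10⁵, 0) N/C.
F = q v×B = (−3.2×10⁻¹⁹ C)·(3.12×10⁵, -2.13×10⁵, 0) = (-9.97×10⁻¹⁴, 6.81×10⁻¹⁴, 0) N.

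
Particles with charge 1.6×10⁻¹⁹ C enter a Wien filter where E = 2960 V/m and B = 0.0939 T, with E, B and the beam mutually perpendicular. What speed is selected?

v = 3.15×10⁴ m/s

For undeflected motion the electric and magnetic forces balance: qE = qvB.
v = E/B = 2960/0.0939 = 3.15×10⁴ m/s.
The result is independent of the particle's charge and mass.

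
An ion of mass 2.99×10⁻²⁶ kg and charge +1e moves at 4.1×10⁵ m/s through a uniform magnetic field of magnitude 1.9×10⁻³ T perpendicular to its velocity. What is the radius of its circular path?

r ≈ 40 m

The magnetic force provides the centripetal force: |q|vB = mv²/r.
r = mv/(|q|B) = (2.99×10⁻²⁶)(4.1×10⁵)/((1.602×10⁻¹⁹)(1.9×10⁻³)) ≈ 40 m.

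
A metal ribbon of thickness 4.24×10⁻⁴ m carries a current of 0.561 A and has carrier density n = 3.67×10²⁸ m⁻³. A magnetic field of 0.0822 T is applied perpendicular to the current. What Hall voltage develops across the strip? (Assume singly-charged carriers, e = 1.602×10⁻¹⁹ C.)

V_H = IB/(n e t).
V_H = (0.561)(0.0822)/((3.67×10²⁸)(1.602×10⁻¹⁹)(4.24×10⁻⁴)) ≈ 1.85×10⁻⁸ V.

V_H ≈ 1.85×10⁻⁸ V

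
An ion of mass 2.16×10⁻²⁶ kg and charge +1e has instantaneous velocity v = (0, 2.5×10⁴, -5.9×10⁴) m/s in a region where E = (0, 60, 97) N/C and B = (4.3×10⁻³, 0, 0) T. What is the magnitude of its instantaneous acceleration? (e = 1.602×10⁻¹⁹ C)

v×B = (0, -254, -108) N/C.
E + v×B = (0, -194, -10.5) N/C.
F = q(E + v×B) = (1.602×10⁻¹⁹ C)·(0, -194, -10.5) = (0, -3.10×10⁻¹⁷, -1.68×10⁻¹⁸) N.
|a| = |F|/m = 3.108×10⁻¹⁷/2.16×10⁻²⁶ ≈ 1.44×10⁹ m/s².

|a| ≈ 1.44×10⁹ m/s²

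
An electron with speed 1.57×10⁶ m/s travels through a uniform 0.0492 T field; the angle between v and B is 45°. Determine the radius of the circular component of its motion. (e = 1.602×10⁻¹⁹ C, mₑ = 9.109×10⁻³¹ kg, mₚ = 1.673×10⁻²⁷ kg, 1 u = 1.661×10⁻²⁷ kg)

v⊥ = v sinθ = 1.57×10⁶·sin45° ≈ 1.110×10⁶ m/s.
r = m v⊥/(|q|B) = (9.109×10⁻³¹)(1.110×10⁶)/((1.602×10⁻¹⁹)(0.0492)) ≈ 1.28×10⁻⁴ m.

r ≈ 1.28×10⁻⁴ m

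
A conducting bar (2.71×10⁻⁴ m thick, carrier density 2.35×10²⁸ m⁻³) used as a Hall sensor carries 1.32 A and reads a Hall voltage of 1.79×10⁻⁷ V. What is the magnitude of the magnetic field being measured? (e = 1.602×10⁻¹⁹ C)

B ≈ 0.138 T

From V_H = IB/(n e t), B = V_H n e t / I.
B = (1.79×10⁻⁷)(2.35×10²⁸)(1.602×10⁻¹⁹)(2.71×10⁻⁴)/1.32 ≈ 0.138 T.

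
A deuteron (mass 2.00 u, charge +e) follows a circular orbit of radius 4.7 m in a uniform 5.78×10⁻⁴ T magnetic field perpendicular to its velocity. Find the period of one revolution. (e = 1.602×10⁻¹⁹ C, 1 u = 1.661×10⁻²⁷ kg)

T ≈ 2.25×10⁻⁴ s

The cyclotron period depends only on m, q, B: T = 2πm/(|q|B).
T = 2π(3.322×10⁻²⁷)/((1.602×10⁻¹⁹)(5.78×10⁻⁴)) ≈ 2.25×10⁻⁴ s.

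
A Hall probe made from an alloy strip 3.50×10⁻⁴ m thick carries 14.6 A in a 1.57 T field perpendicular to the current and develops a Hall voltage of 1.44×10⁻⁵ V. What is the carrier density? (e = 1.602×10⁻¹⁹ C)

n ≈ 2.84×10²⁸ m⁻³

From V_H = IB/(n e t), n = IB/(V_H e t).
n = (14.6)(1.57)/((1.44×10⁻⁵)(1.602×10⁻¹⁹)(3.50×10⁻⁴)) ≈ 2.84×10²⁸ m⁻³.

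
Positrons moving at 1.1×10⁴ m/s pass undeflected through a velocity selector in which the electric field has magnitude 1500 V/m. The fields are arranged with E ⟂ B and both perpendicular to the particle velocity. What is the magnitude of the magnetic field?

B = 0.14 T

Balance of forces in the selector: qE = qvB ⇒ B = E/v.
B = 1500/1.1×10⁴ = 0.14 T.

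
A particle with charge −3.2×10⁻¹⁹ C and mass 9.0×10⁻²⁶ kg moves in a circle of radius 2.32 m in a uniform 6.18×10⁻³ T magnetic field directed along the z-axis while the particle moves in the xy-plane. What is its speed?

From |q|vB = mv²/r, v = |q|Br/m.
v = (3.2×10⁻¹⁹)(6.18×10⁻³)(2.32)/9.0×10⁻²⁶ ≈ 5.10×10⁴ m/s.

v ≈ 5.10×10⁴ m/s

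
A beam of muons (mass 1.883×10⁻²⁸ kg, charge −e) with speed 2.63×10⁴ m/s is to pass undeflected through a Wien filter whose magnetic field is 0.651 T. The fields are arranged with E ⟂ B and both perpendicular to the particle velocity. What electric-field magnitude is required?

E = 1.71×10⁴ V/m

For straight-line motion qE = qvB, so E = vB.
E = 2.63×10⁴ × 0.651 = 1.71×10⁴ V/m.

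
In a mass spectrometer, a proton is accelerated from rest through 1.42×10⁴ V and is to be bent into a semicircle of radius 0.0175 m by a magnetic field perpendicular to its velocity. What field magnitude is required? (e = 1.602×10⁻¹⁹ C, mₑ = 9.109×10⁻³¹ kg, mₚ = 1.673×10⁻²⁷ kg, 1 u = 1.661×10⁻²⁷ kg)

B ≈ 0.984 T

v = √(2|q|V/m) = √(2·1.602×10⁻¹⁹·1.42×10⁴/1.673×10⁻²⁷) ≈ 1.649×10⁶ m/s.
B = mv/(|q|r) = (1.673×10⁻²⁷)(1.649×10⁶)/((1.602×10⁻¹⁹)(0.0175)) ≈ 0.984 T.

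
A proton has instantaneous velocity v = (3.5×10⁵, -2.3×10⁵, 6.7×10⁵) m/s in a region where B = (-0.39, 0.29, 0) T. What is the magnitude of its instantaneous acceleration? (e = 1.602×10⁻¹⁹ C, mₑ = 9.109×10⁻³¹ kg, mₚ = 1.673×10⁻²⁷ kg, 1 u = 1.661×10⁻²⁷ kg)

|a| ≈ 3.12×10¹³ m/s²

v×B = (-1.94×10⁵, -2.61×10⁵, 1.18×10⁴) N/C.
F = q v×B = (1.602×10⁻¹⁹ C)·(-1.94×10⁵, -2.61×10⁵, 1.18×10⁴) = (-3.11×10⁻¹⁴, -4.19×10⁻¹⁴, 1.89×10⁻¹⁵) N.
|a| = |F|/m = 5.220×10⁻¹⁴/1.673×10⁻²⁷ ≈ 3.12×10¹³ m/s².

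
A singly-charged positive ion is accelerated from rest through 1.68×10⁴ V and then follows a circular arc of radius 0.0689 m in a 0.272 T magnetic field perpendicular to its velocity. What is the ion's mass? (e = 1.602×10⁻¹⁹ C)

Combine |q|V = ½mv² and r = mv/(|q|B): eliminate v to get m = qB²r²/(2V).
m = (1.602×10⁻¹⁹)(0.272)²(0.0689)²/(2·1.68×10⁴) ≈ 1.67×10⁻²⁷ kg.

m ≈ 1.67×10⁻²⁷ kg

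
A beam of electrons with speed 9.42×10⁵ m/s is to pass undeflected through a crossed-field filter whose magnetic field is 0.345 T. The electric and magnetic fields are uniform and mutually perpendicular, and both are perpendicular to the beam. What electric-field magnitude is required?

E = 3.25×10⁵ V/m

For straight-line motion qE = qvB, so E = vB.
E = 9.42×10⁵ × 0.345 = 3.25×10⁵ V/m.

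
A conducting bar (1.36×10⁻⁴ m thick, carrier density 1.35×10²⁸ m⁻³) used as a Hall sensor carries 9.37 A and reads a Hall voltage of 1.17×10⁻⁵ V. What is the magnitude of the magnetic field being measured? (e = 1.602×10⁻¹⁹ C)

B ≈ 0.367 T

From V_H = IB/(n e t), B = V_H n e t / I.
B = (1.17×10⁻⁵)(1.35×10²⁸)(1.602×10⁻¹⁹)(1.36×10⁻⁴)/9.37 ≈ 0.367 T.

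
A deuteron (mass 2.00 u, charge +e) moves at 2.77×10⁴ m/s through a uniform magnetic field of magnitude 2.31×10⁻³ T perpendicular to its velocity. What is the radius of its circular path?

The magnetic force provides the centripetal force: |q|vB = mv²/r.
r = mv/(|q|B) = (3.322×10⁻²⁷)(2.77×10⁴)/((1.602×10⁻¹⁹)(2.31×10⁻³)) ≈ 0.249 m.

r ≈ 0.249 m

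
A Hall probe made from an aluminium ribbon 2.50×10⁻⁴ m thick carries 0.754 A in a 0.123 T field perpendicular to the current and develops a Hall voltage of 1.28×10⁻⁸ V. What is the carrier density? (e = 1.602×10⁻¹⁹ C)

n ≈ 1.81×10²⁹ m⁻³

From V_H = IB/(n e t), n = IB/(V_H e t).
n = (0.754)(0.123)/((1.28×10⁻⁸)(1.602×10⁻¹⁹)(2.50×10⁻⁴)) ≈ 1.81×10²⁹ m⁻³.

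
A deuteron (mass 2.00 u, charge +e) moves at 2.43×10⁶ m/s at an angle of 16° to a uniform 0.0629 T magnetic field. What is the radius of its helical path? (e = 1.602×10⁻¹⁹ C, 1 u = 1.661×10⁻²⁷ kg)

v⊥ = v sinθ = 2.43×10⁶·sin16° ≈ 6.698×10⁵ m/s.
r = m v⊥/(|q|B) = (3.322×10⁻²⁷)(6.698×10⁵)/((1.602×10⁻¹⁹)(0.0629)) ≈ 0.221 m.

r ≈ 0.221 m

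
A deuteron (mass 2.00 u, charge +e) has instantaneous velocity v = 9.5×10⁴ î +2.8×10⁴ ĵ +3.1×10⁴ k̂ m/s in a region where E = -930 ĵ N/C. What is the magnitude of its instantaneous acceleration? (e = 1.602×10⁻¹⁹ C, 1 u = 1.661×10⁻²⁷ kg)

Only an electric field acts, so F = qE = (1.602×10⁻¹⁹ C)·(0, -930, 0) = (0, -1.49×10⁻¹⁶, 0) N.
|a| = |F|/m = 1.490×10⁻¹⁶/3.322×10⁻²⁷ ≈ 4.48×10¹⁰ m/s².

|a| ≈ 4.48×10¹⁰ m/s²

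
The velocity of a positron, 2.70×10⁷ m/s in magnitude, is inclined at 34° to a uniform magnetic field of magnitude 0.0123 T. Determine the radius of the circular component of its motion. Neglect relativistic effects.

v⊥ = v sinθ = 2.70×10⁷·sin34° ≈ 1.510×10⁷ m/s.
r = m v⊥/(|q|B) = (9.109×10⁻³¹)(1.510×10⁷)/((1.602×10⁻¹⁹)(0.0123)) ≈ 6.98×10⁻³ m.

r ≈ 6.98×10⁻³ m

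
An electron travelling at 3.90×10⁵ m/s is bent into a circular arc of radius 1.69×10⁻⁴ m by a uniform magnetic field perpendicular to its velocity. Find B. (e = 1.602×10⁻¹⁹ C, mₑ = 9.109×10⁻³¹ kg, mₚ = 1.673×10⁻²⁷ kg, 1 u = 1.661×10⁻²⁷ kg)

From |q|vB = mv²/r, B = mv/(|q|r).
B = (9.109×10⁻³¹)(3.90×10⁵)/((1.602×10⁻¹⁹)(1.69×10⁻⁴)) ≈ 0.0131 T.

B ≈ 0.0131 T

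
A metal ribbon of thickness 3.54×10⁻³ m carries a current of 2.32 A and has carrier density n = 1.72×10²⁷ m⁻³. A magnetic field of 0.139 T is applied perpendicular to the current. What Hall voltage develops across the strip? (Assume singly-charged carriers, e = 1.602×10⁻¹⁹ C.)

V_H ≈ 3.31×10⁻⁷ V

V_H = IB/(n e t).
V_H = (2.32)(0.139)/((1.72×10²⁷)(1.602×10⁻¹⁹)(3.54×10⁻³)) ≈ 3.31×10⁻⁷ V.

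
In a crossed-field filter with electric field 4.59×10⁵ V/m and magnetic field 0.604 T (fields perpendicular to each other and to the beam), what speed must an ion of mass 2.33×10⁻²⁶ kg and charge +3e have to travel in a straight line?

v = 7.60×10⁵ m/s

Zero net Lorentz force requires |qE| = |q v×B|, i.e. E = vB.
v = E/B = 4.59×10⁵/0.604 = 7.60×10⁵ m/s.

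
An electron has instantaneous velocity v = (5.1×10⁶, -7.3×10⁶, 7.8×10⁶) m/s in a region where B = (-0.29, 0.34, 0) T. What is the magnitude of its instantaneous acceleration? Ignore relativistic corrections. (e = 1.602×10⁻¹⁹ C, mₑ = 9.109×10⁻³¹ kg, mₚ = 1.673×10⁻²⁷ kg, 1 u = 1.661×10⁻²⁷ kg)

|a| ≈ 6.17×10¹⁷ m/s²

v×B = (-2.65×10⁶, -2.26×10⁶, -3.83×10⁵) N/C.
F = q v×B = (−1.602×10⁻¹⁹ C)·(-2.65×10⁶, -2.26×10⁶, -3.83×10⁵) = (4.25×10⁻¹³, 3.62×10⁻¹³, 6.14×10⁻¹⁴) N.
|a| = |F|/m = 5.618×10⁻¹³/9.109×10⁻³¹ ≈ 6.17×10¹⁷ m/s².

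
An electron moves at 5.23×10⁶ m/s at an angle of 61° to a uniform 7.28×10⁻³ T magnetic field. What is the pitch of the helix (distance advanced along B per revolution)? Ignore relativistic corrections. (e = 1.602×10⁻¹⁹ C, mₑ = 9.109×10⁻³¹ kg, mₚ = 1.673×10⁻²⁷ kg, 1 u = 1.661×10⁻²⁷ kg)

v∥ = v cosθ = 5.23×10⁶·cos61° ≈ 2.536×10⁶ m/s.
T = 2πm/(|q|B) = 2π(9.109×10⁻³¹)/((1.602×10⁻¹⁹)(7.28×10⁻³)) ≈ 4.907×10⁻⁹ s.
pitch = v∥ T = (2.536×10⁶)(4.907×10⁻⁹) ≈ 0.0124 m.

p ≈ 0.0124 m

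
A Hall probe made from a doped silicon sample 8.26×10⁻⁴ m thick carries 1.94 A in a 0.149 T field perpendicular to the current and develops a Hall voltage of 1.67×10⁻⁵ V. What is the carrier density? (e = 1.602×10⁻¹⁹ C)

n ≈ 1.31×10²⁶ m⁻³

From V_H = IB/(n e t), n = IB/(V_H e t).
n = (1.94)(0.149)/((1.67×10⁻⁵)(1.602×10⁻¹⁹)(8.26×10⁻⁴)) ≈ 1.31×10²⁶ m⁻³.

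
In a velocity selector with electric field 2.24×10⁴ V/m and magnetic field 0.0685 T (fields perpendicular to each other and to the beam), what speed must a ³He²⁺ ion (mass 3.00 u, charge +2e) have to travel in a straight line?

v = 3.27×10⁵ m/s

For undeflected motion the electric and magnetic forces balance: qE = qvB.
v = E/B = 2.24×10⁴/0.0685 = 3.27×10⁵ m/s.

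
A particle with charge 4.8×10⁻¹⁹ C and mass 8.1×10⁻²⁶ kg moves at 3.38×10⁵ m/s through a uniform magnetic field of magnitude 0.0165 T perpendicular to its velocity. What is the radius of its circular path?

r ≈ 3.46 m

The magnetic force provides the centripetal force: |q|vB = mv²/r.
r = mv/(|q|B) = (8.1×10⁻²⁶)(3.38×10⁵)/((4.8×10⁻¹⁹)(0.0165)) ≈ 3.46 m.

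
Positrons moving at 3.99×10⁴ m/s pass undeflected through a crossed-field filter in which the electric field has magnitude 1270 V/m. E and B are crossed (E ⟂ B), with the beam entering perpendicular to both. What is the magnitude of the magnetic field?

B = 0.0318 T

Balance of forces in the selector: qE = qvB ⇒ B = E/v.
B = 1270/3.99×10⁴ = 0.0318 T.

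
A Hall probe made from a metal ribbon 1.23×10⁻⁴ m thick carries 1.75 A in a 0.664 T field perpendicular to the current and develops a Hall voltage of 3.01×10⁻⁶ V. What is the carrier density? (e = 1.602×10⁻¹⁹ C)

From V_H = IB/(n e t), n = IB/(V_H e t).
n = (1.75)(0.664)/((3.01×10⁻⁶)(1.602×10⁻¹⁹)(1.23×10⁻⁴)) ≈ 1.96×10²⁸ m⁻³.

n ≈ 1.96×10²⁸ m⁻³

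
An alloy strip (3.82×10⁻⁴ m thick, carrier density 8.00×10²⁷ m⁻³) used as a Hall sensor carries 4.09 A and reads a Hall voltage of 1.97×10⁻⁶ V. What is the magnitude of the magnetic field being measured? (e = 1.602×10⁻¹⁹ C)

From V_H = IB/(n e t), B = V_H n e t / I.
B = (1.97×10⁻⁶)(8.00×10²⁷)(1.602×10⁻¹⁹)(3.82×10⁻⁴)/4.09 ≈ 0.236 T.

B ≈ 0.236 T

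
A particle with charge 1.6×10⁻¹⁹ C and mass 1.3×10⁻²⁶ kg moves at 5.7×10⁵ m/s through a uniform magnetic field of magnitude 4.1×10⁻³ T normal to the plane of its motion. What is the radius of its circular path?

The magnetic force provides the centripetal force: |q|vB = mv²/r.
r = mv/(|q|B) = (1.3×10⁻²⁶)(5.7×10⁵)/((1.6×10⁻¹⁹)(4.1×10⁻³)) ≈ 11 m.

r ≈ 11 m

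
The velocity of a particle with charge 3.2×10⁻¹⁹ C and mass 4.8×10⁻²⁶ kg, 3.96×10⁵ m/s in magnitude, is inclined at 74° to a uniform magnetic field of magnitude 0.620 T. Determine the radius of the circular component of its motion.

v⊥ = v sinθ = 3.96×10⁵·sin74° ≈ 3.807×10⁵ m/s.
r = m v⊥/(|q|B) = (4.8×10⁻²⁶)(3.807×10⁵)/((3.2×10⁻¹⁹)(0.620)) ≈ 0.0921 m.

r ≈ 0.0921 m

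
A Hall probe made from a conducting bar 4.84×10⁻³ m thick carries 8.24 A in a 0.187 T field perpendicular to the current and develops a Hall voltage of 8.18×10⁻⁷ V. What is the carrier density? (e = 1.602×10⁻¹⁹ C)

From V_H = IB/(n e t), n = IB/(V_H e t).
n = (8.24)(0.187)/((8.18×10⁻⁷)(1.602×10⁻¹⁹)(4.84×10⁻³)) ≈ 2.43×10²⁷ m⁻³.

n ≈ 2.43×10²⁷ m⁻³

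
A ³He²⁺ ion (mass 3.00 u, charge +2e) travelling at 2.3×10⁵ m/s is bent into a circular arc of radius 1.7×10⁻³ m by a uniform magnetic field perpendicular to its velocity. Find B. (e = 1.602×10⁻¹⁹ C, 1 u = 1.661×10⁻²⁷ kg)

B ≈ 2.1 T

From |q|vB = mv²/r, B = mv/(|q|r).
B = (4.983×10⁻²⁷)(2.3×10⁵)/((3.204×10⁻¹⁹)(1.7×10⁻³)) ≈ 2.1 T.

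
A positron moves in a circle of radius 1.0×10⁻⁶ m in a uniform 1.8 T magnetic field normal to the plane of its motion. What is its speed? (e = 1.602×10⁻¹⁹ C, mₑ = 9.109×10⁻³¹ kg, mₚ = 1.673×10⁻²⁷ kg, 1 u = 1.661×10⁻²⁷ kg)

From |q|vB = mv²/r, v = |q|Br/m.
v = (1.602×10⁻¹⁹)(1.8)(1.0×10⁻⁶)/9.109×10⁻³¹ ≈ 3.2×10⁵ m/s.

v ≈ 3.2×10⁵ m/s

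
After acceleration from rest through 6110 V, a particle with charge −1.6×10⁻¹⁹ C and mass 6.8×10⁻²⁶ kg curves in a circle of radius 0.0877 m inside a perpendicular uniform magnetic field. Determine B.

v = √(2|q|V/m) = √(2·1.6×10⁻¹⁹·6110/6.8×10⁻²⁶) ≈ 1.696×10⁵ m/s.
B = mv/(|q|r) = (6.8×10⁻²⁶)(1.696×10⁵)/((1.6×10⁻¹⁹)(0.0877)) ≈ 0.822 T.

B ≈ 0.822 T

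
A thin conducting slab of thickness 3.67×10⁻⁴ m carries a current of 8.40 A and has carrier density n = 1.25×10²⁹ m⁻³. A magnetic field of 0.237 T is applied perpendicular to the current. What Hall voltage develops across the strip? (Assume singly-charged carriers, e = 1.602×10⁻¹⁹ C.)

V_H ≈ 2.71×10⁻⁷ V

V_H = IB/(n e t).
V_H = (8.40)(0.237)/((1.25×10²⁹)(1.602×10⁻¹⁹)(3.67×10⁻⁴)) ≈ 2.71×10⁻⁷ V.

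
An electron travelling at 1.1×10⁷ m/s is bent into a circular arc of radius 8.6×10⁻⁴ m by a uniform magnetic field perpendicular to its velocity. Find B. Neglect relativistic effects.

B ≈ 0.073 T

From |q|vB = mv²/r, B = mv/(|q|r).
B = (9.109×10⁻³¹)(1.1×10⁷)/((1.602×10⁻¹⁹)(8.6×10⁻⁴)) ≈ 0.073 T.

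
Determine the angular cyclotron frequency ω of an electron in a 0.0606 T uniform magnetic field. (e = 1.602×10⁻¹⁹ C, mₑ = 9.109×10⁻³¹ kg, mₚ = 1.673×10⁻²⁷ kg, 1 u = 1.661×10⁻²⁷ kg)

ω ≈ 1.07×10¹⁰ rad/s

ω = |q|B/m.
ω = (1.602×10⁻¹⁹)(0.0606)/9.109×10⁻³¹ ≈ 1.07×10¹⁰ rad/s.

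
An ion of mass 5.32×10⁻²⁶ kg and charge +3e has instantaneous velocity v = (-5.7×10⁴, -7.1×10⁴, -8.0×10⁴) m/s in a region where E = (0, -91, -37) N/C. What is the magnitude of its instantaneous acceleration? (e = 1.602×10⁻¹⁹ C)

|a| ≈ 8.87×10⁸ m/s²

Only an electric field acts, so F = qE = (4.806×10⁻¹⁹ C)·(0, -91.0, -37.0) = (0, -4.37×10⁻¹⁷, -1.78×10⁻¹⁷) N.
|a| = |F|/m = 4.721×10⁻¹⁷/5.32×10⁻²⁶ ≈ 8.87×10⁸ m/s².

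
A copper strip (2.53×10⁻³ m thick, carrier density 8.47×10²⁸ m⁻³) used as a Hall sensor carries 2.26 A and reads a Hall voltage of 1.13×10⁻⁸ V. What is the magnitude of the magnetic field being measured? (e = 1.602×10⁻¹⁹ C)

B ≈ 0.172 T

From V_H = IB/(n e t), B = V_H n e t / I.
B = (1.13×10⁻⁸)(8.47×10²⁸)(1.602×10⁻¹⁹)(2.53×10⁻³)/2.26 ≈ 0.172 T.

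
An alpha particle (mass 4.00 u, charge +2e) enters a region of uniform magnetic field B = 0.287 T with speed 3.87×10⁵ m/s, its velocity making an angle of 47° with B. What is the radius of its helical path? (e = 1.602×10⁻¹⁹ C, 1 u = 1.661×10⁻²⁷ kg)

v⊥ = v sinθ = 3.87×10⁵·sin47° ≈ 2.830×10⁵ m/s.
r = m v⊥/(|q|B) = (6.644×10⁻²⁷)(2.830×10⁵)/((3.204×10⁻¹⁹)(0.287)) ≈ 0.0205 m.

r ≈ 0.0205 m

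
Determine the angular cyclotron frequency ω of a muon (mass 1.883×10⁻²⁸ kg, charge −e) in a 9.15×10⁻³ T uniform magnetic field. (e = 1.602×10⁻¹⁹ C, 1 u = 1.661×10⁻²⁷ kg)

ω ≈ 7.78×10⁶ rad/s

ω = |q|B/m.
ω = (1.602×10⁻¹⁹)(9.15×10⁻³)/1.883×10⁻²⁸ ≈ 7.78×10⁶ rad/s.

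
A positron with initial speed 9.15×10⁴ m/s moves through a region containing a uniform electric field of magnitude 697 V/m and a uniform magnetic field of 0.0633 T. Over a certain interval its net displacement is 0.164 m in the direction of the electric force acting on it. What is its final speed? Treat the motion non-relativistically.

v_f ≈ 6.34×10⁶ m/s

B does no work; ΔKE = |q|E d.
½mv_f² = ½mv₀² + |q|Ed = ½(9.109×10⁻³¹)(9.15×10⁴)² + (1.602×10⁻¹⁹)(697)(0.164) ≈ 3.813×10⁻²¹ J + 1.831×10⁻¹⁷ J ≈ 1.832×10⁻¹⁷ J.
v_f = √(2·1.832×10⁻¹⁷/9.109×10⁻³¹) ≈ 6.34×10⁶ m/s.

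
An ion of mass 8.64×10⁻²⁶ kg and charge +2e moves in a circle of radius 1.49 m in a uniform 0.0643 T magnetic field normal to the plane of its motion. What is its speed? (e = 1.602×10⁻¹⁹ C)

v ≈ 3.55×10⁵ m/s

From |q|vB = mv²/r, v = |q|Br/m.
v = (3.204×10⁻¹⁹)(0.0643)(1.49)/8.64×10⁻²⁶ ≈ 3.55×10⁵ m/s.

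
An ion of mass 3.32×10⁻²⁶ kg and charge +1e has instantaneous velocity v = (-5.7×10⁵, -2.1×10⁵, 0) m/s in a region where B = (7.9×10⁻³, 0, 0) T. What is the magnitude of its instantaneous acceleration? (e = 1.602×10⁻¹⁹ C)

|a| ≈ 8.01×10⁹ m/s²

v×B = (0, 0, 1660) N/C.
F = q v×B = (1.602×10⁻¹⁹ C)·(0, 0, 1660) = (0, 0, 2.66×10⁻¹⁶) N.
|a| = |F|/m = 2.658×10⁻¹⁶/3.32×10⁻²⁶ ≈ 8.01×10⁹ m/s².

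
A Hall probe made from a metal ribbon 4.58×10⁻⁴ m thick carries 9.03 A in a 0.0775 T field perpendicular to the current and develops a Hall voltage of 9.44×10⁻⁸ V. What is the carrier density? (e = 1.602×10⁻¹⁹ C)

From V_H = IB/(n e t), n = IB/(V_H e t).
n = (9.03)(0.0775)/((9.44×10⁻⁸)(1.602×10⁻¹⁹)(4.58×10⁻⁴)) ≈ 1.01×10²⁹ m⁻³.

n ≈ 1.01×10²⁹ m⁻³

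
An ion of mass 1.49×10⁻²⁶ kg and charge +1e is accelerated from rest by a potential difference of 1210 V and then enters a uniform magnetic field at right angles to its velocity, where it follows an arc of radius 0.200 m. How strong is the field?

v = √(2|q|V/m) = √(2·1.602×10⁻¹⁹·1210/1.49×10⁻²⁶) ≈ 1.613×10⁵ m/s.
B = mv/(|q|r) = (1.49×10⁻²⁶)(1.613×10⁵)/((1.602×10⁻¹⁹)(0.200)) ≈ 0.0750 T.

B ≈ 0.0750 T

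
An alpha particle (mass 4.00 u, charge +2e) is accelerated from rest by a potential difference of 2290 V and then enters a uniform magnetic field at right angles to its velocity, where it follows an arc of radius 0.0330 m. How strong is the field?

v = √(2|q|V/m) = √(2·3.204×10⁻¹⁹·2290/6.644×10⁻²⁷) ≈ 4.700×10⁵ m/s.
B = mv/(|q|r) = (6.644×10⁻²⁷)(4.700×10⁵)/((3.204×10⁻¹⁹)(0.0330)) ≈ 0.295 T.

B ≈ 0.295 T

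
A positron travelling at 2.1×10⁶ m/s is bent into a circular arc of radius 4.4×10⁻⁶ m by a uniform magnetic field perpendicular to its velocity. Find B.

From |q|vB = mv²/r, B = mv/(|q|r).
B = (9.109×10⁻³¹)(2.1×10⁶)/((1.602×10⁻¹⁹)(4.4×10⁻⁶)) ≈ 2.7 T.

B ≈ 2.7 T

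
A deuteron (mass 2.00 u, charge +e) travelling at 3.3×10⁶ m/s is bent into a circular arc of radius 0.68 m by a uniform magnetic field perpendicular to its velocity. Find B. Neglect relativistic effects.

B ≈ 0.10 T

From |q|vB = mv²/r, B = mv/(|q|r).
B = (3.322×10⁻²⁷)(3.3×10⁶)/((1.602×10⁻¹⁹)(0.68)) ≈ 0.10 T.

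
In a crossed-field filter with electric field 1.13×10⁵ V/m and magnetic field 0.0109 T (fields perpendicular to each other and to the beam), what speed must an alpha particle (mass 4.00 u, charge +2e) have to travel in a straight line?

v = 1.04×10⁷ m/s

Straight-line motion ⇒ electric and magnetic forces cancel, so E = vB.
v = E/B = 1.13×10⁵/0.0109 = 1.04×10⁷ m/s.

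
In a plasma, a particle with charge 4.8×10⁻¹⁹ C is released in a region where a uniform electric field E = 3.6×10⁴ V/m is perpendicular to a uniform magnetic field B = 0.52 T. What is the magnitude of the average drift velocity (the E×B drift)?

The E×B drift speed is v_d = E/B.
v_d = 3.6×10⁴/0.52 = 6.9×10⁴ m/s.

v_d ≈ 6.9×10⁴ m/s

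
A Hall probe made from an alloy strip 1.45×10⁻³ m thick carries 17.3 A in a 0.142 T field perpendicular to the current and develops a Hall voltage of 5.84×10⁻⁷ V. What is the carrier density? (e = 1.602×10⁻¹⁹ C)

n ≈ 1.81×10²⁸ m⁻³

From V_H = IB/(n e t), n = IB/(V_H e t).
n = (17.3)(0.142)/((5.84×10⁻⁷)(1.602×10⁻¹⁹)(1.45×10⁻³)) ≈ 1.81×10²⁸ m⁻³.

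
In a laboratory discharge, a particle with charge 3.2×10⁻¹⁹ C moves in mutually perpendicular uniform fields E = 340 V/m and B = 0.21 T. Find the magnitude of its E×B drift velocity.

v_d ≈ 1600 m/s

The E×B drift speed is v_d = E/B.
v_d = 340/0.21 = 1600 m/s.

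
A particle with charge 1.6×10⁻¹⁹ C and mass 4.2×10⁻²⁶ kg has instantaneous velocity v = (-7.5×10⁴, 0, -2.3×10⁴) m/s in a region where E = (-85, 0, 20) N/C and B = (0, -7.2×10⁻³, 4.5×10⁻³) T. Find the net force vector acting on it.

v×B = (-166, 338, 540) N/C.
E + v×B = (-251, 338, 560) N/C.
F = q(E + v×B) = (1.6×10⁻¹⁹ C)·(-251, 338, 560) = (-4.01×10⁻¹⁷, 5.40×10⁻¹⁷, 8.96×10⁻¹⁷) N.

F ≈ (-4.01×10⁻¹⁷, 5.40×10⁻¹⁷, 8.96×10⁻¹⁷) N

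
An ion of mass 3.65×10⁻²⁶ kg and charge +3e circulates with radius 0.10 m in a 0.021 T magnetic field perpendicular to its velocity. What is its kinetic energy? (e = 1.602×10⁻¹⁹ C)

v = |q|Br/m, then KE = ½mv² = (qBr)²/(2m).
v = (4.806×10⁻¹⁹)(0.021)(0.10)/3.65×10⁻²⁶ ≈ 2.765×10⁴ m/s.
KE = ½(3.65×10⁻²⁶)(2.765×10⁴)² ≈ 1.4×10⁻¹⁷ J.

KE ≈ 1.4×10⁻¹⁷ J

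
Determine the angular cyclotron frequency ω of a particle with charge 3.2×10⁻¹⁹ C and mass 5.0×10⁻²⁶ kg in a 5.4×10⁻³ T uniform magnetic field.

ω = |q|B/m.
ω = (3.2×10⁻¹⁹)(5.4×10⁻³)/5.0×10⁻²⁶ ≈ 3.5×10⁴ rad/s.

ω ≈ 3.5×10⁴ rad/s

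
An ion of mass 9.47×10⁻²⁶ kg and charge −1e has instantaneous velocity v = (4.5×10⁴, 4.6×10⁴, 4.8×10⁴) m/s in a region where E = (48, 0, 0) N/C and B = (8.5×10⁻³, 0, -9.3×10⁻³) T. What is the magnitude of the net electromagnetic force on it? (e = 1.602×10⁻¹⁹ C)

v×B = (-428, 826, -391) N/C.
E + v×B = (-380, 826, -391) N/C.
F = q(E + v×B) = (−1.602×10⁻¹⁹ C)·(-380, 826, -391) = (6.08×10⁻¹⁷, -1.32×10⁻¹⁶, 6.26×10⁻¹⁷) N.
|F| = 1.59×10⁻¹⁶ N.

|F| ≈ 1.59×10⁻¹⁶ N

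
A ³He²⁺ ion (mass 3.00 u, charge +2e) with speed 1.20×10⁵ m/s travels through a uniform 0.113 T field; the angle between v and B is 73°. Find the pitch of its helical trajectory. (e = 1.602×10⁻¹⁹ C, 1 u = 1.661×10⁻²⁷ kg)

v∥ = v cosθ = 1.20×10⁵·cos73° ≈ 3.508×10⁴ m/s.
T = 2πm/(|q|B) = 2π(4.983×10⁻²⁷)/((3.204×10⁻¹⁹)(0.113)) ≈ 8.648×10⁻⁷ s.
pitch = v∥ T = (3.508×10⁴)(8.648×10⁻⁷) ≈ 0.0303 m.

p ≈ 0.0303 m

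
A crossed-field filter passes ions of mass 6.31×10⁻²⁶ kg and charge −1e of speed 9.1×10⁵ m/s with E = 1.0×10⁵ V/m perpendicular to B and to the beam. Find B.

Balance of forces in the selector: qE = qvB ⇒ B = E/v.
B = 1.0×10⁵/9.1×10⁵ = 0.11 T.

B = 0.11 T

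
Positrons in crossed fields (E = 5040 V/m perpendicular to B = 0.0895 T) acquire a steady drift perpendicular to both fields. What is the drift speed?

The steady drift has the magnetic force balancing the electric force, so v_d = E/B.
v_d = 5040/0.0895 = 5.63×10⁴ m/s.

v_d ≈ 5.63×10⁴ m/s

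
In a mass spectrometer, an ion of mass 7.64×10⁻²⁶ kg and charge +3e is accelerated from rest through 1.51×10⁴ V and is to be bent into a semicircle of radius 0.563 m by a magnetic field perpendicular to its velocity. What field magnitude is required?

B ≈ 0.123 T

v = √(2|q|V/m) = √(2·4.806×10⁻¹⁹·1.51×10⁴/7.64×10⁻²⁶) ≈ 4.359×10⁵ m/s.
B = mv/(|q|r) = (7.64×10⁻²⁶)(4.359×10⁵)/((4.806×10⁻¹⁹)(0.563)) ≈ 0.123 T.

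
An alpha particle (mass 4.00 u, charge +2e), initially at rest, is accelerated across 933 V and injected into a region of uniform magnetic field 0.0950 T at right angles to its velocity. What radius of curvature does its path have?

r ≈ 0.0655 m

Acceleration: |q|V = ½mv² ⇒ v = √(2|q|V/m) = √(2·3.204×10⁻¹⁹·933/6.644×10⁻²⁷) ≈ 3.000×10⁵ m/s.
In the field: r = mv/(|q|B) = (6.644×10⁻²⁷)(3.000×10⁵)/((3.204×10⁻¹⁹)(0.0950)) ≈ 0.0655 m.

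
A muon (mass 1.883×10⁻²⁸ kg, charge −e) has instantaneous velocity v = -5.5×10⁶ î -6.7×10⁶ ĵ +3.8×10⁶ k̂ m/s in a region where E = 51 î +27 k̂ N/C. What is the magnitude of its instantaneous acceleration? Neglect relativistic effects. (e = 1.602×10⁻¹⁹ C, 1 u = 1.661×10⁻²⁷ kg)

|a| ≈ 4.91×10¹⁰ m/s²

Only an electric field acts, so F = qE = (−1.602×10⁻¹⁹ C)·(51.0, 0, 27.0) = (-8.17×10⁻¹⁸, 0, -4.33×10⁻¹⁸) N.
|a| = |F|/m = 9.245×10⁻¹⁸/1.883×10⁻²⁸ ≈ 4.91×10¹⁰ m/s².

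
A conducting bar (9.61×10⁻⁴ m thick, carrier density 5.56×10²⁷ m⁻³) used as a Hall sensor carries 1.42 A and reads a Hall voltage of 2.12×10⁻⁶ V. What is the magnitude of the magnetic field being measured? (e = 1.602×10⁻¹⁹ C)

B ≈ 1.28 T

From V_H = IB/(n e t), B = V_H n e t / I.
B = (2.12×10⁻⁶)(5.56×10²⁷)(1.602×10⁻¹⁹)(9.61×10⁻⁴)/1.42 ≈ 1.28 T.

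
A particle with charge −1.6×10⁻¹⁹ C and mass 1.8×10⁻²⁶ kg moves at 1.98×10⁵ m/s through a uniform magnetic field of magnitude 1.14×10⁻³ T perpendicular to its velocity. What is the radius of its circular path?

r ≈ 19.5 m

The magnetic force provides the centripetal force: |q|vB = mv²/r.
r = mv/(|q|B) = (1.8×10⁻²⁶)(1.98×10⁵)/((1.6×10⁻¹⁹)(1.14×10⁻³)) ≈ 19.5 m.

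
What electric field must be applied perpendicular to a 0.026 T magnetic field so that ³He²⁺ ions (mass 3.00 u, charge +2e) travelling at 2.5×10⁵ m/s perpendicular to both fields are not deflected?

E = 6500 V/m

For straight-line motion qE = qvB, so E = vB.
E = 2.5×10⁵ × 0.026 = 6500 V/m.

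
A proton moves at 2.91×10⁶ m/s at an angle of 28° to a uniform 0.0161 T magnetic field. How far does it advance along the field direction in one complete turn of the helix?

p ≈ 10.5 m

v∥ = v cosθ = 2.91×10⁶·cos28° ≈ 2.569×10⁶ m/s.
T = 2πm/(|q|B) = 2π(1.673×10⁻²⁷)/((1.602×10⁻¹⁹)(0.0161)) ≈ 4.076×10⁻⁶ s.
pitch = v∥ T = (2.569×10⁶)(4.076×10⁻⁶) ≈ 10.5 m.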